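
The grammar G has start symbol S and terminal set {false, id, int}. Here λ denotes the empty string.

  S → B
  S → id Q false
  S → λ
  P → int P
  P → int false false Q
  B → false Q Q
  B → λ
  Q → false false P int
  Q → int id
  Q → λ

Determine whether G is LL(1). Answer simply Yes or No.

FIRST(S) = {λ, false, id}
FIRST(P) = {int}
FIRST(B) = {λ, false}
FIRST(Q) = {λ, false, int}
FOLLOW(S) = {$}
FOLLOW(P) = {int}
FOLLOW(B) = {$}
FOLLOW(Q) = {$, false, int}
Cell M[P, int] receives both P → int P and P → int false false Q — the grammar is not LL(1).

No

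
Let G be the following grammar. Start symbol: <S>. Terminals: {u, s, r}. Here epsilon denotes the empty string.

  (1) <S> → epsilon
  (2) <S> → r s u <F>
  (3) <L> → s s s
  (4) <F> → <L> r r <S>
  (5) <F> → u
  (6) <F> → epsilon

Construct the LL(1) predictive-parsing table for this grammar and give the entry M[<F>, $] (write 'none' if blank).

FIRST(<S>): from <S>→epsilon we get {epsilon}; from <S>→r s u <F> we get {r}. So FIRST(<S>) = {epsilon, r}.
FIRST(<L>): from <L>→s s s we get {s}. So FIRST(<L>) = {s}.
FIRST(<F>): from <F>→<L> r r <S> we get {s}; from <F>→u we get {u}; from <F>→epsilon we get {epsilon}. So FIRST(<F>) = {epsilon, s, u}.
FOLLOW(<S>) includes $ since <S> is the start symbol.
FOLLOW(<S>): in <F>→<L> r r <S>, the suffix after <S> is empty, so FOLLOW(<S>) ⊇ FOLLOW(<F>) = {$}. Thus FOLLOW(<S>) = {$}.
FOLLOW(<F>): in <S>→r s u <F>, the suffix after <F> is empty, so FOLLOW(<F>) ⊇ FOLLOW(<S>) = {$}. Thus FOLLOW(<F>) = {$}.
For <F> → <L> r r <S>: FIRST(<L> r r <S>) = {s}, so it goes in M[<F>, t] for t ∈ {s}.
For <F> → u: FIRST(u) = {u}, so it goes in M[<F>, t] for t ∈ {u}.
For <F> → epsilon: FIRST(epsilon) = {epsilon}, so it goes in M[<F>, t] for t ∈ {}; since epsilon ∈ FIRST, also for every t ∈ FOLLOW(<F>) = {$}.

<F> → epsilon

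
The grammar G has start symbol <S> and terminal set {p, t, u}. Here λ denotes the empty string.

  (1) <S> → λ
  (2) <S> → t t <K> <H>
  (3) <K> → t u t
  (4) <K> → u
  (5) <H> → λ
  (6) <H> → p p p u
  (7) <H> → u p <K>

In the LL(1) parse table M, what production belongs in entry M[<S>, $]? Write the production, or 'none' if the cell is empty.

FIRST(<S>) = {λ, t}
FIRST(<K>) = {t, u}
FIRST(<H>) = {λ, p, u}
FOLLOW(<S>) includes $ since <S> is the start symbol.
FOLLOW(<S>): <S> appears on no right-hand side. Thus FOLLOW(<S>) = {$}.
For <S> → λ: FIRST(λ) = {λ}, so it goes in M[<S>, t] for t ∈ {}; since λ ∈ FIRST, also for every t ∈ FOLLOW(<S>) = {$}.
For <S> → t t <K> <H>: FIRST(t t <K> <H>) = {t}, so it goes in M[<S>, t] for t ∈ {t}.

<S> → λ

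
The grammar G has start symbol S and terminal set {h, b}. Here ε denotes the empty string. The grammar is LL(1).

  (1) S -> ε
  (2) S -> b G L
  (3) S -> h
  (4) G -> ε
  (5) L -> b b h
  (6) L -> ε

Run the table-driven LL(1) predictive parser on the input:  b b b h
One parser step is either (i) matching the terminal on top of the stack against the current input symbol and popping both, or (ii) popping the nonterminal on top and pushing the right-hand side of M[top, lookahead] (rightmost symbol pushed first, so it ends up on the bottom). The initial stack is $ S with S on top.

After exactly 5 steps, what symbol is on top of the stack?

     Stack    Input      Action
  1  $ S      b b b h $  expand S -> b G L
  2  $ L G b  b b b h $  match b
  3  $ L G    b b h $    expand G -> ε
  4  $ L      b b h $    expand L -> b b h
  5  $ h b b  b b h $    match b
Stack after step 5: $ h b (top = b).

b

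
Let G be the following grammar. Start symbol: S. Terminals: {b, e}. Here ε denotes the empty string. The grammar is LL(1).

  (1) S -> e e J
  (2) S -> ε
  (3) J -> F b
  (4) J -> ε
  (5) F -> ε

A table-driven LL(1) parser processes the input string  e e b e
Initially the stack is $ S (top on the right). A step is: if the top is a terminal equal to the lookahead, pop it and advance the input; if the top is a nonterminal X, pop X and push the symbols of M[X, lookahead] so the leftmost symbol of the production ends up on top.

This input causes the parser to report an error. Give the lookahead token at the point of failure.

e

     Stack    Input      Action
  1  $ S      e e b e $  expand S -> e e J
  2  $ J e e  e e b e $  match e
  3  $ J e    e b e $    match e
  4  $ J      b e $      expand J -> F b
  5  $ b F    b e $      expand F -> ε
  6  $ b      b e $      match b
  7  $        e $        error: stack empty but input remains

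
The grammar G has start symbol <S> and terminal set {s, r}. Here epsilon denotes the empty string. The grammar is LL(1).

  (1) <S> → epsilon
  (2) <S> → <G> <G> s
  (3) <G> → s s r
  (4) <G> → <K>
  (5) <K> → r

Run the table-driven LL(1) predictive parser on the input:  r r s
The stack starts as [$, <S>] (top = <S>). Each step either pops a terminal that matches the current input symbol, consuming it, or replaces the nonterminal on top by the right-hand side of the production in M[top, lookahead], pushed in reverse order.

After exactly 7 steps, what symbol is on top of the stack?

s

     Stack        Input    Action
  1  $ <S>        r r s $  expand <S> → <G> <G> s
  2  $ s <G> <G>  r r s $  expand <G> → <K>
  3  $ s <G> <K>  r r s $  expand <K> → r
  4  $ s <G> r    r r s $  match r
  5  $ s <G>      r s $    expand <G> → <K>
  6  $ s <K>      r s $    expand <K> → r
  7  $ s r        r s $    match r
Stack after step 7: $ s (top = s).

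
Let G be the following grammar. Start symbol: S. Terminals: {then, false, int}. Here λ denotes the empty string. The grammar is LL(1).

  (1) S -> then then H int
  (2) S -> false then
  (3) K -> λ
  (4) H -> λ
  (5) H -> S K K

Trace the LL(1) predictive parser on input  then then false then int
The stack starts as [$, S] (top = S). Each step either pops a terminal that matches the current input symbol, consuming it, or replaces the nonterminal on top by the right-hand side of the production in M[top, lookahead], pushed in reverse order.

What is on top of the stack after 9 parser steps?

step 1: stack=$ S  input=then then false then int $  — expand S -> then then H int
step 2: stack=$ int H then then  input=then then false then int $  — match then
step 3: stack=$ int H then  input=then false then int $  — match then
step 4: stack=$ int H  input=false then int $  — expand H -> S K K
step 5: stack=$ int K K S  input=false then int $  — expand S -> false then
step 6: stack=$ int K K then false  input=false then int $  — match false
step 7: stack=$ int K K then  input=then int $  — match then
step 8: stack=$ int K K  input=int $  — expand K -> λ
step 9: stack=$ int K  input=int $  — expand K -> λ
Stack after step 9: $ int (top = int).

int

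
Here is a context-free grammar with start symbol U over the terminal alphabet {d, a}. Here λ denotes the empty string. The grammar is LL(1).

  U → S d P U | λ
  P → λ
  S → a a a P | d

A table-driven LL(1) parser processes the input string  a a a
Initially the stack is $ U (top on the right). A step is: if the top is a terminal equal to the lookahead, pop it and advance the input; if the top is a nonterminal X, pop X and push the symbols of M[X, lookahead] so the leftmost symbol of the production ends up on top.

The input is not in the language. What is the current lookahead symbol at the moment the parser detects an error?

$

step 1: stack=$ U  input=a a a $  — expand U → S d P U
step 2: stack=$ U P d S  input=a a a $  — expand S → a a a P
step 3: stack=$ U P d P a a a  input=a a a $  — match a
step 4: stack=$ U P d P a a  input=a a $  — match a
step 5: stack=$ U P d P a  input=a $  — match a
step 6: stack=$ U P d P  input=$  — expand P → λ
step 7: stack=$ U P d  input=$  — error: top is terminal d but lookahead is $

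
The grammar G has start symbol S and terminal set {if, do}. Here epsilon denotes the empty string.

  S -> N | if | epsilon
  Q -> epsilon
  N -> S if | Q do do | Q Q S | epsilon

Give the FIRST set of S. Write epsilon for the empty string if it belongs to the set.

{epsilon, do, if}

FIRST(Q): from Q->epsilon we get {epsilon}. So FIRST(Q) = {epsilon}.
FIRST(S): from S->N we get {epsilon, do, if}; from S->if we get {if}; from S->epsilon we get {epsilon}. So FIRST(S) = {epsilon, do, if}.
FIRST(N): from N->S if we get {do, if}; from N->Q do do we get {do}; from N->Q Q S we get {epsilon, do, if}; from N->epsilon we get {epsilon}. So FIRST(N) = {epsilon, do, if}.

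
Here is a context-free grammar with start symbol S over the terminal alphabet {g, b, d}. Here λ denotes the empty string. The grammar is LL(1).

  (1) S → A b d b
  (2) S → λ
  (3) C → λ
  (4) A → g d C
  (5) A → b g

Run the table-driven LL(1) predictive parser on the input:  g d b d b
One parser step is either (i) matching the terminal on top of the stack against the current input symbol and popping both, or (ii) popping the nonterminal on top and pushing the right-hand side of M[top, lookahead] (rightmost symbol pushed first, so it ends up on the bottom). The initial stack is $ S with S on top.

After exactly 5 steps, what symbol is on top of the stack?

step 1: stack=$ S  input=g d b d b $  — expand S → A b d b
step 2: stack=$ b d b A  input=g d b d b $  — expand A → g d C
step 3: stack=$ b d b C d g  input=g d b d b $  — match g
step 4: stack=$ b d b C d  input=d b d b $  — match d
step 5: stack=$ b d b C  input=b d b $  — expand C → λ
Stack after step 5: $ b d b (top = b).

b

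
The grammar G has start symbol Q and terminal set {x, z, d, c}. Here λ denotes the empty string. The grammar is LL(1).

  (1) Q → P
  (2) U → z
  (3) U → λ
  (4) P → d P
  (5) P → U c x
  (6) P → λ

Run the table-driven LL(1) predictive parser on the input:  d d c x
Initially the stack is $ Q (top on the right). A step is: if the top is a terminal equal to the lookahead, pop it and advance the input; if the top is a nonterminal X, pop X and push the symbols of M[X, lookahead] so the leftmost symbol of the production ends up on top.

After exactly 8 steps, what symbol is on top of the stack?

x

step 1: stack=$ Q  input=d d c x $  — expand Q → P
step 2: stack=$ P  input=d d c x $  — expand P → d P
step 3: stack=$ P d  input=d d c x $  — match d
step 4: stack=$ P  input=d c x $  — expand P → d P
step 5: stack=$ P d  input=d c x $  — match d
step 6: stack=$ P  input=c x $  — expand P → U c x
step 7: stack=$ x c U  input=c x $  — expand U → λ
step 8: stack=$ x c  input=c x $  — match c
Stack after step 8: $ x (top = x).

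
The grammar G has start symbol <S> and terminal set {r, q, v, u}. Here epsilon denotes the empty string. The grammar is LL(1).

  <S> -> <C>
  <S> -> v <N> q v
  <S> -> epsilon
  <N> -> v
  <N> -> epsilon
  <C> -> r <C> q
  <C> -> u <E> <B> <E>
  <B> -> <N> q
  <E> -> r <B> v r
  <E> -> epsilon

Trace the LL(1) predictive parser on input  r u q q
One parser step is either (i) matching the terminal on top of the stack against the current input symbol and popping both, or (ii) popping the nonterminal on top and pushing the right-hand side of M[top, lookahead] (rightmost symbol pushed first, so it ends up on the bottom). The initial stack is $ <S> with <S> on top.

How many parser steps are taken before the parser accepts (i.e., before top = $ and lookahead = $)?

      Stack              Input      Action
   1  $ <S>              r u q q $  expand <S> -> <C>
   2  $ <C>              r u q q $  expand <C> -> r <C> q
   3  $ q <C> r          r u q q $  match r
   4  $ q <C>            u q q $    expand <C> -> u <E> <B> <E>
   5  $ q <E> <B> <E> u  u q q $    match u
   6  $ q <E> <B> <E>    q q $      expand <E> -> epsilon
   7  $ q <E> <B>        q q $      expand <B> -> <N> q
   8  $ q <E> q <N>      q q $      expand <N> -> epsilon
   9  $ q <E> q          q q $      match q
  10  $ q <E>            q $        expand <E> -> epsilon
  11  $ q                q $        match q
Accept reached after 11 steps.

11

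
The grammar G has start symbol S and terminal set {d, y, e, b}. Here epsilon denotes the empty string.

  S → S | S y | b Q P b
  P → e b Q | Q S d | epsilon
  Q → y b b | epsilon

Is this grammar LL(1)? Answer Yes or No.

FIRST(S) = {b}
FIRST(P) = {epsilon, b, e, y}
FIRST(Q) = {epsilon, y}
FOLLOW(S) = {$, d, y}
FOLLOW(P) = {b}
FOLLOW(Q) = {b, e, y}
Cell M[P, b] receives both P → Q S d and P → epsilon — the grammar is not LL(1).

No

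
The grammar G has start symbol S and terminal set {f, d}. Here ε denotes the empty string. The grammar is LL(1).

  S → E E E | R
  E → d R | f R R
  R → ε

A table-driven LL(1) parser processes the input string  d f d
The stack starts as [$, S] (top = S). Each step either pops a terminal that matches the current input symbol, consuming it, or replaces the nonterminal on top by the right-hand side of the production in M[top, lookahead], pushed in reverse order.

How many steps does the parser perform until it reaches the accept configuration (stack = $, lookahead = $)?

step 1: stack=$ S  input=d f d $  — expand S → E E E
step 2: stack=$ E E E  input=d f d $  — expand E → d R
step 3: stack=$ E E R d  input=d f d $  — match d
step 4: stack=$ E E R  input=f d $  — expand R → ε
step 5: stack=$ E E  input=f d $  — expand E → f R R
step 6: stack=$ E R R f  input=f d $  — match f
step 7: stack=$ E R R  input=d $  — expand R → ε
step 8: stack=$ E R  input=d $  — expand R → ε
step 9: stack=$ E  input=d $  — expand E → d R
step 10: stack=$ R d  input=d $  — match d
step 11: stack=$ R  input=$  — expand R → ε
Accept reached after 11 steps.

11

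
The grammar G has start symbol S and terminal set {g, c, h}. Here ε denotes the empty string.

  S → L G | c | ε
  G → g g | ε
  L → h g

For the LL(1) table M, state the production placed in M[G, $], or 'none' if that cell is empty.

FIRST(G) = {ε, g}
FIRST(L) = {h}
FIRST(S) = {ε, c, h}  (via L G)
FOLLOW(S) includes $ since S is the start symbol.
FOLLOW(S): S appears on no right-hand side. Thus FOLLOW(S) = {$}.
FOLLOW(G): in S→L G, the suffix after G is empty, so FOLLOW(G) ⊇ FOLLOW(S) = {$}. Thus FOLLOW(G) = {$}.
For G → g g: FIRST(g g) = {g}, so it goes in M[G, t] for t ∈ {g}.
For G → ε: FIRST(ε) = {ε}, so it goes in M[G, t] for t ∈ {}; since ε ∈ FIRST, also for every t ∈ FOLLOW(G) = {$}.

G → ε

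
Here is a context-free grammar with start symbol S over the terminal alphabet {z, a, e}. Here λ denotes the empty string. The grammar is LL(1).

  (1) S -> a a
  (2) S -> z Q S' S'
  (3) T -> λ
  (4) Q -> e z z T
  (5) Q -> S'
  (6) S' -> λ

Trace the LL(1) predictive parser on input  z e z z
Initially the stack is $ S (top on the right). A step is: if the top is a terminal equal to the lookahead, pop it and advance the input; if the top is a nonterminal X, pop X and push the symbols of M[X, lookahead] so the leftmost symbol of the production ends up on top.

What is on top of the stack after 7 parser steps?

     Stack            Input      Action
  1  $ S              z e z z $  expand S -> z Q S' S'
  2  $ S' S' Q z      z e z z $  match z
  3  $ S' S' Q        e z z $    expand Q -> e z z T
  4  $ S' S' T z z e  e z z $    match e
  5  $ S' S' T z z    z z $      match z
  6  $ S' S' T z      z $        match z
  7  $ S' S' T        $          expand T -> λ
Stack after step 7: $ S' S' (top = S').

S'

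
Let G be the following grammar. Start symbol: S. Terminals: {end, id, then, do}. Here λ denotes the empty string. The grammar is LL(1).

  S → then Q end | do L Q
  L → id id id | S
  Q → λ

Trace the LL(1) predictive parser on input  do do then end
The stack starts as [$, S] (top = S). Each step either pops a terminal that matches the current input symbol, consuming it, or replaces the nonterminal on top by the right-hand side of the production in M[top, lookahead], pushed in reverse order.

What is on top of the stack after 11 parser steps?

      Stack             Input             Action
   1  $ S               do do then end $  expand S → do L Q
   2  $ Q L do          do do then end $  match do
   3  $ Q L             do then end $     expand L → S
   4  $ Q S             do then end $     expand S → do L Q
   5  $ Q Q L do        do then end $     match do
   6  $ Q Q L           then end $        expand L → S
   7  $ Q Q S           then end $        expand S → then Q end
   8  $ Q Q end Q then  then end $        match then
   9  $ Q Q end Q       end $             expand Q → λ
  10  $ Q Q end         end $             match end
  11  $ Q Q             $                 expand Q → λ
Stack after step 11: $ Q (top = Q).

Q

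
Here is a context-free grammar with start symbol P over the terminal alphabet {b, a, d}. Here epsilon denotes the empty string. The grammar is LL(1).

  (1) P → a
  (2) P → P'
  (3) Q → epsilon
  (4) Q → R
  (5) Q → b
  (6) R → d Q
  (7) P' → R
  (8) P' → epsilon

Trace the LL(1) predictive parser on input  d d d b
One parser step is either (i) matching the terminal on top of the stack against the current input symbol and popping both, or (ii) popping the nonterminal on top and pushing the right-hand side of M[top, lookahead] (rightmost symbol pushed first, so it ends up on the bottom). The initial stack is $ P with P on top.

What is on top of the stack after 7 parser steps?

Q

     Stack  Input      Action
  1  $ P    d d d b $  expand P → P'
  2  $ P'   d d d b $  expand P' → R
  3  $ R    d d d b $  expand R → d Q
  4  $ Q d  d d d b $  match d
  5  $ Q    d d b $    expand Q → R
  6  $ R    d d b $    expand R → d Q
  7  $ Q d  d d b $    match d
Stack after step 7: $ Q (top = Q).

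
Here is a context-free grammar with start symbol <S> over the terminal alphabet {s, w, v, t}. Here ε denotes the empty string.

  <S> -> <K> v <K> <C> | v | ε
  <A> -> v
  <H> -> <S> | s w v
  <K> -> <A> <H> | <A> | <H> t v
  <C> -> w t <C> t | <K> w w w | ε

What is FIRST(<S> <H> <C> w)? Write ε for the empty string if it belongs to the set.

{s, t, v, w}

FIRST(<A>) = {v}
FIRST(<S>) = {ε, s, t, v}  (via <K> v <K> <C>)
FIRST(<H>) = {ε, s, t, v}  (via <S>)
FIRST(<K>) = {s, t, v}  (via <A> <H>, <A>, <H> t v)
FIRST(<C>) = {ε, s, t, v, w}  (via <K> w w w)
FIRST(<S> <H> <C> w): take FIRST of each symbol in turn, carrying on past any symbol whose FIRST contains ε; result {s, t, v, w}.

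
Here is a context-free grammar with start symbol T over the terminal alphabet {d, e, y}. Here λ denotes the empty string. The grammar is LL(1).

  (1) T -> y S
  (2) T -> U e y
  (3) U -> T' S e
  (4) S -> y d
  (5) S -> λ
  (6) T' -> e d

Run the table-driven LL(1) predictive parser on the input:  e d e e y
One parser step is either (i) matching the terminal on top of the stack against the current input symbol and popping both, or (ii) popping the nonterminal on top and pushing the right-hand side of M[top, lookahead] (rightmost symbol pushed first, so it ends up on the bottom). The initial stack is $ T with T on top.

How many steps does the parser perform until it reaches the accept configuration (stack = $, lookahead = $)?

9

     Stack          Input        Action
  1  $ T            e d e e y $  expand T -> U e y
  2  $ y e U        e d e e y $  expand U -> T' S e
  3  $ y e e S T'   e d e e y $  expand T' -> e d
  4  $ y e e S d e  e d e e y $  match e
  5  $ y e e S d    d e e y $    match d
  6  $ y e e S      e e y $      expand S -> λ
  7  $ y e e        e e y $      match e
  8  $ y e          e y $        match e
  9  $ y            y $          match y
Accept reached after 9 steps.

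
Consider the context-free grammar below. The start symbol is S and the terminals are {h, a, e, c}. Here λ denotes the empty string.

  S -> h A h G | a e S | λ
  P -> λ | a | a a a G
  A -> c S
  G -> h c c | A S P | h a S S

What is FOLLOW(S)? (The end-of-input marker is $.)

FIRST(S) = {λ, a, h}
FIRST(P) = {λ, a}
FIRST(A) = {c}
FIRST(G) = {c, h}  (via A S P)
FOLLOW(S) includes $ since S is the start symbol.
FOLLOW(S): in S->a e S, the suffix after S is empty (adds nothing new); in A->c S, the suffix after S is empty, so FOLLOW(S) ⊇ FOLLOW(A) = {$, a, h}; in G->A S P, S is followed by P with FIRST {λ, a}; in G->A S P, the suffix after S is nullable, so FOLLOW(S) ⊇ FOLLOW(G) = {$, a, h}; in G->h a S S (occurrence 1), S is followed by S with FIRST {λ, a, h}; in G->h a S S (occurrence 1), the suffix after S is nullable, so FOLLOW(S) ⊇ FOLLOW(G) = {$, a, h}; in G->h a S S (occurrence 2), the suffix after S is empty, so FOLLOW(S) ⊇ FOLLOW(G) = {$, a, h}. Thus FOLLOW(S) = {$, a, h}.
FOLLOW(P): in G->A S P, the suffix after P is empty, so FOLLOW(P) ⊇ FOLLOW(G) = {$, a, h}. Thus FOLLOW(P) = {$, a, h}.
FOLLOW(G): in S->h A h G, the suffix after G is empty, so FOLLOW(G) ⊇ FOLLOW(S) = {$, a, h}; in P->a a a G, the suffix after G is empty, so FOLLOW(G) ⊇ FOLLOW(P) = {$, a, h}. Thus FOLLOW(G) = {$, a, h}.
FOLLOW(A): in S->h A h G, A is followed by h G with FIRST {h}; in G->A S P, A is followed by S P with FIRST {λ, a, h}; in G->A S P, the suffix after A is nullable, so FOLLOW(A) ⊇ FOLLOW(G) = {$, a, h}. Thus FOLLOW(A) = {$, a, h}.

{$, a, h}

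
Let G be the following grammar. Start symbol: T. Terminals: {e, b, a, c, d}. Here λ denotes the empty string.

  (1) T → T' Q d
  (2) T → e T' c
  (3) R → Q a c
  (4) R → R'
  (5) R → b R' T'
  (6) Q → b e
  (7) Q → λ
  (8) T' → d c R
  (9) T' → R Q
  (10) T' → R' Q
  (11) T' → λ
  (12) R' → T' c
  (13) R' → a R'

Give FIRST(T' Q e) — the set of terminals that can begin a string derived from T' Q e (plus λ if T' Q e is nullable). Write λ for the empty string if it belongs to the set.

FIRST(Q): from Q→b e we get {b}; from Q→λ we get {λ}. So FIRST(Q) = {λ, b}.
FIRST(T): from T→T' Q d we get {a, b, c, d}; from T→e T' c we get {e}. So FIRST(T) = {a, b, c, d, e}.
FIRST(R): from R→Q a c we get {a, b}; from R→R' we get {a, b, c, d}; from R→b R' T' we get {b}. So FIRST(R) = {a, b, c, d}.
FIRST(T'): from T'→d c R we get {d}; from T'→R Q we get {a, b, c, d}; from T'→R' Q we get {a, b, c, d}; from T'→λ we get {λ}. So FIRST(T') = {λ, a, b, c, d}.
FIRST(R'): from R'→T' c we get {a, b, c, d}; from R'→a R' we get {a}. So FIRST(R') = {a, b, c, d}.
FIRST(T' Q e): take FIRST of each symbol in turn, carrying on past any symbol whose FIRST contains λ; result {a, b, c, d, e}.

{a, b, c, d, e}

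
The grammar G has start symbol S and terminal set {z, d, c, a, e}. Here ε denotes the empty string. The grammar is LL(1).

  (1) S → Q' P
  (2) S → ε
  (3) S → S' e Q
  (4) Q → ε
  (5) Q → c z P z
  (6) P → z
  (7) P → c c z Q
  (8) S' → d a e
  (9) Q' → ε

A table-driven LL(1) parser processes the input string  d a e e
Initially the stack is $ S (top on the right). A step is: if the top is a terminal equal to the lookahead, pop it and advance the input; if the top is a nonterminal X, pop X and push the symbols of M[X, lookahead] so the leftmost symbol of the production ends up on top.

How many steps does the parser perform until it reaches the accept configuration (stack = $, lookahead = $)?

     Stack        Input      Action
  1  $ S          d a e e $  expand S → S' e Q
  2  $ Q e S'     d a e e $  expand S' → d a e
  3  $ Q e e a d  d a e e $  match d
  4  $ Q e e a    a e e $    match a
  5  $ Q e e      e e $      match e
  6  $ Q e        e $        match e
  7  $ Q          $          expand Q → ε
Accept reached after 7 steps.

7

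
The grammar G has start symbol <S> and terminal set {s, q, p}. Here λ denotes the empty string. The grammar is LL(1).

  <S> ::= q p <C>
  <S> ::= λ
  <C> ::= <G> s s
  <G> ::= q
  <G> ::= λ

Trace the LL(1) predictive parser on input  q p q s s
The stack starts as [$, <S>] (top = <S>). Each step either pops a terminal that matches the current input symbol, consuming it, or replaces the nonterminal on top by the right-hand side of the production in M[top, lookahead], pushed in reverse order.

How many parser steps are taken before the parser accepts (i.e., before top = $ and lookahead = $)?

8

     Stack      Input        Action
  1  $ <S>      q p q s s $  expand <S> ::= q p <C>
  2  $ <C> p q  q p q s s $  match q
  3  $ <C> p    p q s s $    match p
  4  $ <C>      q s s $      expand <C> ::= <G> s s
  5  $ s s <G>  q s s $      expand <G> ::= q
  6  $ s s q    q s s $      match q
  7  $ s s      s s $        match s
  8  $ s        s $          match s
Accept reached after 8 steps.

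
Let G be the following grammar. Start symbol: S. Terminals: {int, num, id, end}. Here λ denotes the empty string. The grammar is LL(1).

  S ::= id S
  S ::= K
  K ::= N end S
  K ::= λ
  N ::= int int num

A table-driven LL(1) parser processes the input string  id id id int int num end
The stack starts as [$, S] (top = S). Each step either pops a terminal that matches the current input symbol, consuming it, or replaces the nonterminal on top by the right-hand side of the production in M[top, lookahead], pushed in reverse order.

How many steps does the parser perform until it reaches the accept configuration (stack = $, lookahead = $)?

15

step 1: stack=$ S  input=id id id int int num end $  — expand S ::= id S
step 2: stack=$ S id  input=id id id int int num end $  — match id
step 3: stack=$ S  input=id id int int num end $  — expand S ::= id S
step 4: stack=$ S id  input=id id int int num end $  — match id
step 5: stack=$ S  input=id int int num end $  — expand S ::= id S
step 6: stack=$ S id  input=id int int num end $  — match id
step 7: stack=$ S  input=int int num end $  — expand S ::= K
step 8: stack=$ K  input=int int num end $  — expand K ::= N end S
step 9: stack=$ S end N  input=int int num end $  — expand N ::= int int num
step 10: stack=$ S end num int int  input=int int num end $  — match int
step 11: stack=$ S end num int  input=int num end $  — match int
step 12: stack=$ S end num  input=num end $  — match num
step 13: stack=$ S end  input=end $  — match end
step 14: stack=$ S  input=$  — expand S ::= K
step 15: stack=$ K  input=$  — expand K ::= λ
Accept reached after 15 steps.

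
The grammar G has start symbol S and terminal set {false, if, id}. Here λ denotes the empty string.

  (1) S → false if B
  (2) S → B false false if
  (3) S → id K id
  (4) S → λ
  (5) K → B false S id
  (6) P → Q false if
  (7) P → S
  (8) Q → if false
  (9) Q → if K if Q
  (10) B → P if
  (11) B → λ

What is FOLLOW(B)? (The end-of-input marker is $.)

FIRST(Q): from Q→if false we get {if}; from Q→if K if Q we get {if}. So FIRST(Q) = {if}.
FIRST(S): from S→false if B we get {false}; from S→B false false if we get {false, id, if}; from S→id K id we get {id}; from S→λ we get {λ}. So FIRST(S) = {λ, false, id, if}.
FIRST(P): from P→Q false if we get {if}; from P→S we get {λ, false, id, if}. So FIRST(P) = {λ, false, id, if}.
FIRST(B): from B→P if we get {false, id, if}; from B→λ we get {λ}. So FIRST(B) = {λ, false, id, if}.
FIRST(K): from K→B false S id we get {false, id, if}. So FIRST(K) = {false, id, if}.
FOLLOW(S) includes $ since S is the start symbol.
FOLLOW(K): in S→id K id, K is followed by id with FIRST {id}; in Q→if K if Q, K is followed by if Q with FIRST {if}. Thus FOLLOW(K) = {id, if}.
FOLLOW(P): in B→P if, P is followed by if with FIRST {if}. Thus FOLLOW(P) = {if}.
FOLLOW(S): in K→B false S id, S is followed by id with FIRST {id}; in P→S, the suffix after S is empty, so FOLLOW(S) ⊇ FOLLOW(P) = {if}. Thus FOLLOW(S) = {$, id, if}.
FOLLOW(Q): in P→Q false if, Q is followed by false if with FIRST {false}; in Q→if K if Q, the suffix after Q is empty (adds nothing new). Thus FOLLOW(Q) = {false}.
FOLLOW(B): in S→false if B, the suffix after B is empty, so FOLLOW(B) ⊇ FOLLOW(S) = {$, id, if}; in S→B false false if, B is followed by false false if with FIRST {false}; in K→B false S id, B is followed by false S id with FIRST {false}. Thus FOLLOW(B) = {$, false, id, if}.

{$, false, id, if}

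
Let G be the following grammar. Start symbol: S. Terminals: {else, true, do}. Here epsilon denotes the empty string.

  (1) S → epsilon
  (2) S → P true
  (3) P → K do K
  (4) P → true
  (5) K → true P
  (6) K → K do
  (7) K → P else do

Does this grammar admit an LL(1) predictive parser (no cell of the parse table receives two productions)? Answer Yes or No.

FIRST(S) = {epsilon, true}
FIRST(P) = {true}
FIRST(K) = {true}
FOLLOW(S) = {$}
FOLLOW(P) = {do, else, true}
FOLLOW(K) = {do, else, true}
Cell M[K, true] receives both K → true P and K → K do and K → P else do — the grammar is not LL(1).

No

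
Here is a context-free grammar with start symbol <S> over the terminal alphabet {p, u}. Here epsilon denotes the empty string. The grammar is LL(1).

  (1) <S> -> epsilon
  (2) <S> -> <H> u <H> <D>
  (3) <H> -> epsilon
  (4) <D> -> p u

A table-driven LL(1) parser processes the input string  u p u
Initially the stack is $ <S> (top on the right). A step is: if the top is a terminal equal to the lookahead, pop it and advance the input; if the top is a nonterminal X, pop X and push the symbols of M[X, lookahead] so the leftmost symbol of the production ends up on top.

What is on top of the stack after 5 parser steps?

     Stack            Input    Action
  1  $ <S>            u p u $  expand <S> -> <H> u <H> <D>
  2  $ <D> <H> u <H>  u p u $  expand <H> -> epsilon
  3  $ <D> <H> u      u p u $  match u
  4  $ <D> <H>        p u $    expand <H> -> epsilon
  5  $ <D>            p u $    expand <D> -> p u
Stack after step 5: $ u p (top = p).

p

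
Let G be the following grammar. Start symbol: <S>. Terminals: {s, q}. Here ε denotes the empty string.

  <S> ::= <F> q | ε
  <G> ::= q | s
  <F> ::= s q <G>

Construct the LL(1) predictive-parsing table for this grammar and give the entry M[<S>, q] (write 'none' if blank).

none

FIRST(<G>) = {q, s}
FIRST(<F>) = {s}
FIRST(<S>) = {ε, s}  (via <F> q)
FOLLOW(<S>) includes $ since <S> is the start symbol.
FOLLOW(<S>): <S> appears on no right-hand side. Thus FOLLOW(<S>) = {$}.
For <S> ::= <F> q: FIRST(<F> q) = {s}, so it goes in M[<S>, t] for t ∈ {s}.
For <S> ::= ε: FIRST(ε) = {ε}, so it goes in M[<S>, t] for t ∈ {}; since ε ∈ FIRST, also for every t ∈ FOLLOW(<S>) = {$}.
None of these place a production in M[<S>, q].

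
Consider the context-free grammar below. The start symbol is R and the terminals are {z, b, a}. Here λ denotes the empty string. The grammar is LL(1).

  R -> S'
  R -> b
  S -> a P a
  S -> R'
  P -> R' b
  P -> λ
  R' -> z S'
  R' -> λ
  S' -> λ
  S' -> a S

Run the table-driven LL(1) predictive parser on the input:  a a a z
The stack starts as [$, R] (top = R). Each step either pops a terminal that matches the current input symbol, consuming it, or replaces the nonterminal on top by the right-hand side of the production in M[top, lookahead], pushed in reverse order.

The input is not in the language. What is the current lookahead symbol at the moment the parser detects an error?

step 1: stack=$ R  input=a a a z $  — expand R -> S'
step 2: stack=$ S'  input=a a a z $  — expand S' -> a S
step 3: stack=$ S a  input=a a a z $  — match a
step 4: stack=$ S  input=a a z $  — expand S -> a P a
step 5: stack=$ a P a  input=a a z $  — match a
step 6: stack=$ a P  input=a z $  — expand P -> λ
step 7: stack=$ a  input=a z $  — match a
step 8: stack=$  input=z $  — error: stack empty but input remains

z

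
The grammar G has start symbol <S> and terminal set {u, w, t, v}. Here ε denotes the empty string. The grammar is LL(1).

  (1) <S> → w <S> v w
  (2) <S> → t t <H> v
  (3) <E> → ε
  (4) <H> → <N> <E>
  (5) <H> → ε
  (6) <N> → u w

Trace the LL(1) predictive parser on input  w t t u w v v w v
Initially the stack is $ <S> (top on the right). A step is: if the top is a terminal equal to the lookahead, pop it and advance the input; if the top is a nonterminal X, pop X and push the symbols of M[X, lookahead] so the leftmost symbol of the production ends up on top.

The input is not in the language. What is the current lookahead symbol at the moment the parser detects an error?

step 1: stack=$ <S>  input=w t t u w v v w v $  — expand <S> → w <S> v w
step 2: stack=$ w v <S> w  input=w t t u w v v w v $  — match w
step 3: stack=$ w v <S>  input=t t u w v v w v $  — expand <S> → t t <H> v
step 4: stack=$ w v v <H> t t  input=t t u w v v w v $  — match t
step 5: stack=$ w v v <H> t  input=t u w v v w v $  — match t
step 6: stack=$ w v v <H>  input=u w v v w v $  — expand <H> → <N> <E>
step 7: stack=$ w v v <E> <N>  input=u w v v w v $  — expand <N> → u w
step 8: stack=$ w v v <E> w u  input=u w v v w v $  — match u
step 9: stack=$ w v v <E> w  input=w v v w v $  — match w
step 10: stack=$ w v v <E>  input=v v w v $  — expand <E> → ε
step 11: stack=$ w v v  input=v v w v $  — match v
step 12: stack=$ w v  input=v w v $  — match v
step 13: stack=$ w  input=w v $  — match w
step 14: stack=$  input=v $  — error: stack empty but input remains

v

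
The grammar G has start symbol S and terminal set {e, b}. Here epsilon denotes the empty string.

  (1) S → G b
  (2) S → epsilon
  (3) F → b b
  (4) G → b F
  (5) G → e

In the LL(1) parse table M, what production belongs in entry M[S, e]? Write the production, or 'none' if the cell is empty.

S → G b

FIRST(F) = {b}
FIRST(G) = {b, e}
FIRST(S) = {epsilon, b, e}  (via G b)
FOLLOW(S) includes $ since S is the start symbol.
FOLLOW(S): S appears on no right-hand side. Thus FOLLOW(S) = {$}.
For S → G b: FIRST(G b) = {b, e}, so it goes in M[S, t] for t ∈ {b, e}.
For S → epsilon: FIRST(epsilon) = {epsilon}, so it goes in M[S, t] for t ∈ {}; since epsilon ∈ FIRST, also for every t ∈ FOLLOW(S) = {$}.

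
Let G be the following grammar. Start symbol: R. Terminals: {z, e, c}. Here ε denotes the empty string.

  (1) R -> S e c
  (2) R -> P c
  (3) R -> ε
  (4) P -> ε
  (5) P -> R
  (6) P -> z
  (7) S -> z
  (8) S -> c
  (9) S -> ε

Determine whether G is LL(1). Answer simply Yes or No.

No

FIRST(R) = {ε, c, e, z}
FIRST(P) = {ε, c, e, z}
FIRST(S) = {ε, c, z}
FOLLOW(R) = {$, c}
FOLLOW(P) = {c}
FOLLOW(S) = {e}
Cell M[P, c] receives both P -> ε and P -> R — the grammar is not LL(1).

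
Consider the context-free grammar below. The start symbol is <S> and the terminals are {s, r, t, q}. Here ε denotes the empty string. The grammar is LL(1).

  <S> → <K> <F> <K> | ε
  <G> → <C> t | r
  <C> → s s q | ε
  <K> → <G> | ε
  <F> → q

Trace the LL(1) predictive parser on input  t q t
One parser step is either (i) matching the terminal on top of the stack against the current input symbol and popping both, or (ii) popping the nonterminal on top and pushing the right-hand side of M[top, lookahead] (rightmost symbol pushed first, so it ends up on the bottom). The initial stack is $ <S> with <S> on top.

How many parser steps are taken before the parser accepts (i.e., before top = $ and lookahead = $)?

step 1: stack=$ <S>  input=t q t $  — expand <S> → <K> <F> <K>
step 2: stack=$ <K> <F> <K>  input=t q t $  — expand <K> → <G>
step 3: stack=$ <K> <F> <G>  input=t q t $  — expand <G> → <C> t
step 4: stack=$ <K> <F> t <C>  input=t q t $  — expand <C> → ε
step 5: stack=$ <K> <F> t  input=t q t $  — match t
step 6: stack=$ <K> <F>  input=q t $  — expand <F> → q
step 7: stack=$ <K> q  input=q t $  — match q
step 8: stack=$ <K>  input=t $  — expand <K> → <G>
step 9: stack=$ <G>  input=t $  — expand <G> → <C> t
step 10: stack=$ t <C>  input=t $  — expand <C> → ε
step 11: stack=$ t  input=t $  — match t
Accept reached after 11 steps.

11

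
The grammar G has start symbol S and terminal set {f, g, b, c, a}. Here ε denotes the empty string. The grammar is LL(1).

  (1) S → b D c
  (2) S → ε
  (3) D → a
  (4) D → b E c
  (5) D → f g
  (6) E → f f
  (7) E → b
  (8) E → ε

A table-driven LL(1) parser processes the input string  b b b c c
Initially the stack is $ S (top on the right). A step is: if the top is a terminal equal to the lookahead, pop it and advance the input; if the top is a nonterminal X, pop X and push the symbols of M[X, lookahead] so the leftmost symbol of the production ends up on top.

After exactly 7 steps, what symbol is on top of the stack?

c

step 1: stack=$ S  input=b b b c c $  — expand S → b D c
step 2: stack=$ c D b  input=b b b c c $  — match b
step 3: stack=$ c D  input=b b c c $  — expand D → b E c
step 4: stack=$ c c E b  input=b b c c $  — match b
step 5: stack=$ c c E  input=b c c $  — expand E → b
step 6: stack=$ c c b  input=b c c $  — match b
step 7: stack=$ c c  input=c c $  — match c
Stack after step 7: $ c (top = c).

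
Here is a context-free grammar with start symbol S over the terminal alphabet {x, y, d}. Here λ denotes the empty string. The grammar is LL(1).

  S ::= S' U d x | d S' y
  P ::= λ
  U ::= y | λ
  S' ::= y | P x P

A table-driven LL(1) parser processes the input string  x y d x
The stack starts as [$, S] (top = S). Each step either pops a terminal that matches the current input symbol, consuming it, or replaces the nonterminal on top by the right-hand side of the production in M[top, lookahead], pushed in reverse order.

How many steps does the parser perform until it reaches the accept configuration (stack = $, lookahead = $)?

9

     Stack          Input      Action
  1  $ S            x y d x $  expand S ::= S' U d x
  2  $ x d U S'     x y d x $  expand S' ::= P x P
  3  $ x d U P x P  x y d x $  expand P ::= λ
  4  $ x d U P x    x y d x $  match x
  5  $ x d U P      y d x $    expand P ::= λ
  6  $ x d U        y d x $    expand U ::= y
  7  $ x d y        y d x $    match y
  8  $ x d          d x $      match d
  9  $ x            x $        match x
Accept reached after 9 steps.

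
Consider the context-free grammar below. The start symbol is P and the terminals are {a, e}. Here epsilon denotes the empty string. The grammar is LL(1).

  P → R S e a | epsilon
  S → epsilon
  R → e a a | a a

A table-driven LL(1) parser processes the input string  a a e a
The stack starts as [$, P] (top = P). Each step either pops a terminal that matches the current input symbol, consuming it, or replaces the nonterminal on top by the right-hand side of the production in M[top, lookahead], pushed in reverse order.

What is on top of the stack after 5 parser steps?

e

step 1: stack=$ P  input=a a e a $  — expand P → R S e a
step 2: stack=$ a e S R  input=a a e a $  — expand R → a a
step 3: stack=$ a e S a a  input=a a e a $  — match a
step 4: stack=$ a e S a  input=a e a $  — match a
step 5: stack=$ a e S  input=e a $  — expand S → epsilon
Stack after step 5: $ a e (top = e).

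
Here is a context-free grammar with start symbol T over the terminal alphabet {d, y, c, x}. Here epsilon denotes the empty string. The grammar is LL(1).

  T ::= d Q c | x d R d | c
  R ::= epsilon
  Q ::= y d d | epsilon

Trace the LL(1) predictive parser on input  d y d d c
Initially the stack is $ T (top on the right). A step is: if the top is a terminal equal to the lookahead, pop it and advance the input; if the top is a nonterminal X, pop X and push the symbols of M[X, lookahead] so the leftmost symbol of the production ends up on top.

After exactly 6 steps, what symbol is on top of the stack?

     Stack      Input        Action
  1  $ T        d y d d c $  expand T ::= d Q c
  2  $ c Q d    d y d d c $  match d
  3  $ c Q      y d d c $    expand Q ::= y d d
  4  $ c d d y  y d d c $    match y
  5  $ c d d    d d c $      match d
  6  $ c d      d c $        match d
Stack after step 6: $ c (top = c).

c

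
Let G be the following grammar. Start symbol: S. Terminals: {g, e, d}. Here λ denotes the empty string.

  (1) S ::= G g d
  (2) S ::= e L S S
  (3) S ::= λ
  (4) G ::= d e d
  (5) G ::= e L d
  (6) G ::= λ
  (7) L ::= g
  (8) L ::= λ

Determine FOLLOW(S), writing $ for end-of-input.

FIRST(G): from G::=d e d we get {d}; from G::=e L d we get {e}; from G::=λ we get {λ}. So FIRST(G) = {λ, d, e}.
FIRST(L): from L::=g we get {g}; from L::=λ we get {λ}. So FIRST(L) = {λ, g}.
FIRST(S): from S::=G g d we get {d, e, g}; from S::=e L S S we get {e}; from S::=λ we get {λ}. So FIRST(S) = {λ, d, e, g}.
FOLLOW(S) includes $ since S is the start symbol.
FOLLOW(S): in S::=e L S S (occurrence 1), S is followed by S with FIRST {λ, d, e, g}; in S::=e L S S (occurrence 1), the suffix after S is nullable (adds nothing new); in S::=e L S S (occurrence 2), the suffix after S is empty (adds nothing new). Thus FOLLOW(S) = {$, d, e, g}.
FOLLOW(G): in S::=G g d, G is followed by g d with FIRST {g}. Thus FOLLOW(G) = {g}.
FOLLOW(L): in S::=e L S S, L is followed by S S with FIRST {λ, d, e, g}; in S::=e L S S, the suffix after L is nullable, so FOLLOW(L) ⊇ FOLLOW(S) = {$, d, e, g}; in G::=e L d, L is followed by d with FIRST {d}. Thus FOLLOW(L) = {$, d, e, g}.

{$, d, e, g}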